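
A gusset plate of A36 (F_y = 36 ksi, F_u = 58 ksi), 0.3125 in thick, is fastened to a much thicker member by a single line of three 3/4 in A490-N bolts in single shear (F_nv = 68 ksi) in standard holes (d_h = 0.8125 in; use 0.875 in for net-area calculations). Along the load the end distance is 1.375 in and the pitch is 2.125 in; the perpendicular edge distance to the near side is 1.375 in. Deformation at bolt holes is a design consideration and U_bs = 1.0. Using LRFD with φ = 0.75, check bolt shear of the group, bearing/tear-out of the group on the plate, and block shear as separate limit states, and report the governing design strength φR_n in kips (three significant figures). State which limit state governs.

Bolt shear: A_b = π·0.75²/4 = 0.4418 in²; R_n = 68 × 0.4418 × 3 × 1 = 90.12 kips → 0.75 × 90.12 = 67.6 kips.
Bearing: edge l_c = 0.9688, r_n = 21.07 kips; interior l_c = 1.312, r_n = 28.55 kips; R_n = 21.07 + 2·28.55 = 78.16 kips → 58.6 kips.
Block shear: A_gv = 1.758, A_nv = 1.074, A_nt = 0.293 in²; R_n = min(0.6F_uA_nv, 0.6F_yA_gv) + U_bs·F_u·A_nt = 54.38 kips → 40.8 kips.
Block shear governs: 40.8 kips.

40.8 kips (block shear governs)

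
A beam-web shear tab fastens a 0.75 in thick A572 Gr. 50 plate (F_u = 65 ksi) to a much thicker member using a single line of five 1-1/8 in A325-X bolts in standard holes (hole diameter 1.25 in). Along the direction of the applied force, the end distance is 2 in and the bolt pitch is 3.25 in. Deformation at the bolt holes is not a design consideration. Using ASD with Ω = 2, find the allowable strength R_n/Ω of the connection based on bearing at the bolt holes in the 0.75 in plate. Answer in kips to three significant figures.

Per bolt r_n = 1.5 l_c t F_u ≤ 3.0 d t F_u; upper limit = 3.0 × 1.125 × 0.75 × 65 = 164.5 kips.
Edge bolt: l_c = 2 − 1.25/2 = 1.375 in → 1.5 × 1.375 × 0.75 × 65 = 100.5 → r_n = 100.5 kips.
Interior bolts: l_c = 3.25 − 1.25 = 2 in → 1.5 × 2 × 0.75 × 65 = 146.2 → r_n = 146.2 kips.
R_n = 1 × 100.5 + 4 × 146.2 = 685.5 kips.
Allowable strength R_n/Ω = 685.5 / 2 = 343 kips.

343 kips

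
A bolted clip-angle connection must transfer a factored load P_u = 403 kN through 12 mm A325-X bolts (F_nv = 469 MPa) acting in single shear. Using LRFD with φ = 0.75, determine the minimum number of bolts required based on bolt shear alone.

A_b = π·12²/4 = 113.1 mm².
Per-bolt design strength φR_n = 0.75 × 469 × 113.1 × 1 / 1000 = 39.78 kN.
n ≥ 403 / 39.78 = 10.13 → use 11 bolts.

11 bolts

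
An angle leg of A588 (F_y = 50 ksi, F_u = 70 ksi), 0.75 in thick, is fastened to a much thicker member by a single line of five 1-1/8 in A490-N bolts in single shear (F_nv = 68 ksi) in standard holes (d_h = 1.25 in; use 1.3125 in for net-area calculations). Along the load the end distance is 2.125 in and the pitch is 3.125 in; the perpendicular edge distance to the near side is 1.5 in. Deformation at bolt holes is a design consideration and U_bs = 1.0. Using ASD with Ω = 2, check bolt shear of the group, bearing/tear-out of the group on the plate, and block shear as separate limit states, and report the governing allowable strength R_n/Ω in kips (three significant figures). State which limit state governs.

Bolt shear: A_b = π·1.125²/4 = 0.994 in²; R_n = 68 × 0.994 × 5 × 1 = 338 kips → 338 / 2 = 169 kips.
Bearing: edge l_c = 1.5, r_n = 94.5 kips; interior l_c = 1.875, r_n = 118.1 kips; R_n = 94.5 + 4·118.1 = 567 kips → 284 kips.
Block shear: A_gv = 10.97, A_nv = 6.539, A_nt = 0.6328 in²; R_n = min(0.6F_uA_nv, 0.6F_yA_gv) + U_bs·F_u·A_nt = 318.9 kips → 159 kips.
Block shear governs: 159 kips.

159 kips (block shear governs)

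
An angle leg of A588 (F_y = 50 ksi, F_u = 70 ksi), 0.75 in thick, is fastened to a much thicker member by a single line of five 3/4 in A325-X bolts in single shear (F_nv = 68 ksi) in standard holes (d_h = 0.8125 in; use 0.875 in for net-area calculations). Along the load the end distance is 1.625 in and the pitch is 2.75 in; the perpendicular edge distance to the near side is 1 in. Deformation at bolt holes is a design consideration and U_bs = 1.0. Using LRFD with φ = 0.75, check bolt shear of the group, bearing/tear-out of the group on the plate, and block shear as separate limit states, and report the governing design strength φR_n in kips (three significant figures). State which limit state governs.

Bolt shear: A_b = π·0.75²/4 = 0.4418 in²; R_n = 68 × 0.4418 × 5 × 1 = 150.2 kips → 0.75 × 150.2 = 113 kips.
Bearing: edge l_c = 1.219, r_n = 76.78 kips; interior l_c = 1.938, r_n = 94.5 kips; R_n = 76.78 + 4·94.5 = 454.8 kips → 341 kips.
Block shear: A_gv = 9.469, A_nv = 6.516, A_nt = 0.4219 in²; R_n = min(0.6F_uA_nv, 0.6F_yA_gv) + U_bs·F_u·A_nt = 303.2 kips → 227 kips.
Bolt shear governs: 113 kips.

113 kips (bolt shear governs)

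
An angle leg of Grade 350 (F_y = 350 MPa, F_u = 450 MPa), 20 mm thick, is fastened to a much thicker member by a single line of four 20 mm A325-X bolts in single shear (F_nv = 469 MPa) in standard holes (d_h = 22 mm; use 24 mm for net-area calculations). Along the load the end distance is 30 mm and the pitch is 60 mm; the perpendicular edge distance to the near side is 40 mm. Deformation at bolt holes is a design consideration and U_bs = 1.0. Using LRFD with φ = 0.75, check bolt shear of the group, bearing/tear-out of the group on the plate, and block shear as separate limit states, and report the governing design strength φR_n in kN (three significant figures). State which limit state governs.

Bolt shear: A_b = π·20²/4 = 314.2 mm²; R_n = 469 × 314.2 × 4 × 1 / 1000 = 589.4 kN → 0.75 × 589.4 = 442 kN.
Bearing: edge l_c = 19, r_n = 205.2 kN; interior l_c = 38, r_n = 410.4 kN; R_n = 205.2 + 3·410.4 = 1436 kN → 1080 kN.
Block shear: A_gv = 4200, A_nv = 2520, A_nt = 560 mm²; R_n = min(0.6F_uA_nv, 0.6F_yA_gv) + U_bs·F_u·A_nt = 932.4 kN → 699 kN.
Bolt shear governs: 442 kN.

442 kN (bolt shear governs)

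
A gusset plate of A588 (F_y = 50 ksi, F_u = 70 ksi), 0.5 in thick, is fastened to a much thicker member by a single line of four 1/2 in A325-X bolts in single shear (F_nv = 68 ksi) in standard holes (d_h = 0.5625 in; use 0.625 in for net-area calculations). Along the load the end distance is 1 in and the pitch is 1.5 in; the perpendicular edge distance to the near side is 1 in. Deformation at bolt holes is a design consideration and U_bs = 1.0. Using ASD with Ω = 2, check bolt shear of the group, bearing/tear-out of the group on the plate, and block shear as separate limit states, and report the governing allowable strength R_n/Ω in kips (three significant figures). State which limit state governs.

Bolt shear: A_b = π·0.5²/4 = 0.1963 in²; R_n = 68 × 0.1963 × 4 × 1 = 53.41 kips → 53.41 / 2 = 26.7 kips.
Bearing: edge l_c = 0.7188, r_n = 30.19 kips; interior l_c = 0.9375, r_n = 39.38 kips; R_n = 30.19 + 3·39.38 = 148.3 kips → 74.2 kips.
Block shear: A_gv = 2.75, A_nv = 1.656, A_nt = 0.3438 in²; R_n = min(0.6F_uA_nv, 0.6F_yA_gv) + U_bs·F_u·A_nt = 93.62 kips → 46.8 kips.
Bolt shear governs: 26.7 kips.

26.7 kips (bolt shear governs)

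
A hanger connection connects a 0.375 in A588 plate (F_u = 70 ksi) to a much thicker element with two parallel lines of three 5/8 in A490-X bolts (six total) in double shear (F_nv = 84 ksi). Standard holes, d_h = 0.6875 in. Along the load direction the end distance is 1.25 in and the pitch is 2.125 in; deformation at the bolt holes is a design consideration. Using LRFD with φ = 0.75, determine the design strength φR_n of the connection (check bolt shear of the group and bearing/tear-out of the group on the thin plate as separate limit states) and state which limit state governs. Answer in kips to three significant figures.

Bolt shear: A_b = π·0.625²/4 = 0.3068 in²; R_n = 84 × 0.3068 × 6 × 2 = 309.3 kips → 0.75 × 309.3 = 232 kips.
Bearing (1.2 l_c t F_u ≤ 2.4 d t F_u): upper limit = 2.4·0.625·0.375·70 = 39.38 kips.
  Edge l_c = 1.25 − 0.6875/2 = 0.9062 → r_n = 28.55 kips; interior l_c = 2.125 − 0.6875 = 1.438 → r_n = 39.38 kips.
  R_n,bearing = 2·28.55 + 4·39.38 = 214.6 kips → 0.75 × 214.6 = 161 kips.
Bearing governs: 161 kips.

161 kips (bearing governs)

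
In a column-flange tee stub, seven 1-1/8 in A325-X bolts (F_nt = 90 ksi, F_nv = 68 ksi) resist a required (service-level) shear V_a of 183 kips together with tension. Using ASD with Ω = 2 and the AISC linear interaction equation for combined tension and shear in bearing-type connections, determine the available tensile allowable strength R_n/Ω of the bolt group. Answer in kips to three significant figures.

A_b = π·1.125²/4 = 0.994 in²; f_rv = 183 / (7 × 0.994) = 26.3 ksi.
F'_nt = 1.3 F_nt − (Ω F_nt / F_nv) f_rv = 1.3·90 − (2·90/68)·26.3 = 47.38 ksi, capped at F_nt → F'_nt = 47.38 ksi.
R_n = F'_nt · A_b · n = 47.38 × 0.994 × 7 = 329.7 kips.
Allowable strength R_n/Ω = 329.7 / 2 = 165 kips.

165 kips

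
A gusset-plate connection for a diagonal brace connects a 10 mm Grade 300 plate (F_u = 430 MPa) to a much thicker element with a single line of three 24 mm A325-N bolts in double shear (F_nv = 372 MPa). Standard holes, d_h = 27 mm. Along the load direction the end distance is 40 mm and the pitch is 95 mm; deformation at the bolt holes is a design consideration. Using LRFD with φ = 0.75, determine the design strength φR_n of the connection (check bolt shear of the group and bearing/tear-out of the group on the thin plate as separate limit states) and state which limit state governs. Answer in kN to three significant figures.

Bolt shear: A_b = π·24²/4 = 452.4 mm²; R_n = 372 × 452.4 × 3 × 2 / 1000 = 1010 kN → 0.75 × 1010 = 757 kN.
Bearing (1.2 l_c t F_u ≤ 2.4 d t F_u): upper limit = 2.4·24·10·430 / 1000 = 247.7 kN.
  Edge l_c = 40 − 27/2 = 26.5 → r_n = 136.7 kN; interior l_c = 95 − 27 = 68 → r_n = 247.7 kN.
  R_n,bearing = 1·136.7 + 2·247.7 = 632.1 kN → 0.75 × 632.1 = 474 kN.
Bearing governs: 474 kN.

474 kN (bearing governs)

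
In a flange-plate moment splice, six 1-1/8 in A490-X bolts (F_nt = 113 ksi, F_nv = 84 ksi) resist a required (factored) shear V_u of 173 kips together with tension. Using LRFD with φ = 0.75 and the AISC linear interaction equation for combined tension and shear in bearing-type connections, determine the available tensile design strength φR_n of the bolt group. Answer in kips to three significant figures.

A_b = π·1.125²/4 = 0.994 in²; f_rv = 173 / (6 × 0.994) = 29.01 ksi.
F'_nt = 1.3 F_nt − (F_nt / φF_nv) f_rv = 1.3·113 − (113/(0.75·84))·29.01 = 94.87 ksi, capped at F_nt → F'_nt = 94.87 ksi.
R_n = F'_nt · A_b · n = 94.87 × 0.994 × 6 = 565.8 kips.
Design strength φR_n = 0.75 × 565.8 = 424 kips.

424 kips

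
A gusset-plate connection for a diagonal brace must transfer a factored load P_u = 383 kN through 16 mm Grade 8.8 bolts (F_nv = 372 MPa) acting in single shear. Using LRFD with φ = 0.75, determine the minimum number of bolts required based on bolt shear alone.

A_b = π·16²/4 = 201.1 mm².
Per-bolt design strength φR_n = 0.75 × 372 × 201.1 × 1 / 1000 = 56.1 kN.
n ≥ 383 / 56.1 = 6.828 → use 7 bolts.

7 bolts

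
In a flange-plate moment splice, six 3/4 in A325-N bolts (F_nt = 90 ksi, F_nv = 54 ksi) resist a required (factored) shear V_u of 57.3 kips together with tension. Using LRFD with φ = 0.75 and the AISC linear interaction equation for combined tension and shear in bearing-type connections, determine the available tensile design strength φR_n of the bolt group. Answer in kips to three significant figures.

A_b = π·0.75²/4 = 0.4418 in²; f_rv = 57.3 / (6 × 0.4418) = 21.62 ksi.
F'_nt = 1.3 F_nt − (F_nt / φF_nv) f_rv = 1.3·90 − (90/(0.75·54))·21.62 = 68.96 ksi, capped at F_nt → F'_nt = 68.96 ksi.
R_n = F'_nt · A_b · n = 68.96 × 0.4418 × 6 = 182.8 kips.
Design strength φR_n = 0.75 × 182.8 = 137 kips.

137 kips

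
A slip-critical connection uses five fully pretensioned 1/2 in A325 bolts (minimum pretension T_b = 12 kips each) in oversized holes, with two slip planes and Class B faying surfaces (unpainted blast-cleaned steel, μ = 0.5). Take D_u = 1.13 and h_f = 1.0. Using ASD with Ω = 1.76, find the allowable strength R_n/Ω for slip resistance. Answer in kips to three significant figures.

R_n = μ · D_u · h_f · T_b · n_s · n_b = 0.5 × 1.13 × 1.0 × 12 × 2 × 5 = 67.8 kips.
Allowable strength R_n/Ω = 67.8 / 1.76 = 38.5 kips.

38.5 kips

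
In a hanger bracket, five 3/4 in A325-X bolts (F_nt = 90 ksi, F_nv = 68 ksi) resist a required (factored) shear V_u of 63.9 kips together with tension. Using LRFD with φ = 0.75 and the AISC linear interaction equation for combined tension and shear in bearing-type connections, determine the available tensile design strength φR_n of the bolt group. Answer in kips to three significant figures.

A_b = π·0.75²/4 = 0.4418 in²; f_rv = 63.9 / (5 × 0.4418) = 28.93 ksi.
F'_nt = 1.3 F_nt − (F_nt / φF_nv) f_rv = 1.3·90 − (90/(0.75·68))·28.93 = 65.95 ksi, capped at F_nt → F'_nt = 65.95 ksi.
R_n = F'_nt · A_b · n = 65.95 × 0.4418 × 5 = 145.7 kips.
Design strength φR_n = 0.75 × 145.7 = 109 kips.

109 kips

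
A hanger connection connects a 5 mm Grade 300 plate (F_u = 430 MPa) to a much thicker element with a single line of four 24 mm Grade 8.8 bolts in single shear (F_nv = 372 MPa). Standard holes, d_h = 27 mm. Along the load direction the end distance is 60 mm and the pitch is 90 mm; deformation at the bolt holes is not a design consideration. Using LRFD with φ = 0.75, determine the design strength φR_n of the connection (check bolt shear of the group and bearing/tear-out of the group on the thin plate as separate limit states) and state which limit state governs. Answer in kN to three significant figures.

Bolt shear: A_b = π·24²/4 = 452.4 mm²; R_n = 372 × 452.4 × 4 × 1 / 1000 = 673.2 kN → 0.75 × 673.2 = 505 kN.
Bearing (1.5 l_c t F_u ≤ 3.0 d t F_u): upper limit = 3.0·24·5·430 / 1000 = 154.8 kN.
  Edge l_c = 60 − 27/2 = 46.5 → r_n = 150 kN; interior l_c = 90 − 27 = 63 → r_n = 154.8 kN.
  R_n,bearing = 1·150 + 3·154.8 = 614.4 kN → 0.75 × 614.4 = 461 kN.
Bearing governs: 461 kN.

461 kN (bearing governs)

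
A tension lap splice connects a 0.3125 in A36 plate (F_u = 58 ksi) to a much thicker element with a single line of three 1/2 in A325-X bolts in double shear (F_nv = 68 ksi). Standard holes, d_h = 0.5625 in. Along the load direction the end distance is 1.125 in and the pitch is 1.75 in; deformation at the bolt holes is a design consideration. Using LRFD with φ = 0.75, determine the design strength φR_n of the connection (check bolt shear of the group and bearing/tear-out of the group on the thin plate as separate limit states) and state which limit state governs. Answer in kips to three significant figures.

Bolt shear: A_b = π·0.5²/4 = 0.1963 in²; R_n = 68 × 0.1963 × 3 × 2 = 80.11 kips → 0.75 × 80.11 = 60.1 kips.
Bearing (1.2 l_c t F_u ≤ 2.4 d t F_u): upper limit = 2.4·0.5·0.3125·58 = 21.75 kips.
  Edge l_c = 1.125 − 0.5625/2 = 0.8438 → r_n = 18.35 kips; interior l_c = 1.75 − 0.5625 = 1.188 → r_n = 21.75 kips.
  R_n,bearing = 1·18.35 + 2·21.75 = 61.85 kips → 0.75 × 61.85 = 46.4 kips.
Bearing governs: 46.4 kips.

46.4 kips (bearing governs)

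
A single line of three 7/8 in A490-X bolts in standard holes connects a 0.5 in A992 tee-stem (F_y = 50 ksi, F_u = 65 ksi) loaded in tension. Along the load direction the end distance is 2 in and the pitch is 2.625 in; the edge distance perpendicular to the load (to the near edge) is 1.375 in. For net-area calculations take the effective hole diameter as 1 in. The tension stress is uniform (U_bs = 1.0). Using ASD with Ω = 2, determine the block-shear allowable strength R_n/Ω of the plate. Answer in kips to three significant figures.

60.5 kips

Shear plane L_v = 2 + 2·2.625 = 7.25 in; A_gv = 7.25 × 0.5 = 3.625 in².
A_nv = (7.25 − 2.5·1) × 0.5 = 2.375 in².
A_nt = (1.375 − 0.5·1) × 0.5 = 0.4375 in².
0.6 F_u A_nv = 92.62 kips; 0.6 F_y A_gv = 108.8 kips → shear rupture governs the shear term.
R_n = 92.62 + 1.0 × 65 × 0.4375 = 121.1 kips.
Allowable strength R_n/Ω = 121.1 / 2 = 60.5 kips.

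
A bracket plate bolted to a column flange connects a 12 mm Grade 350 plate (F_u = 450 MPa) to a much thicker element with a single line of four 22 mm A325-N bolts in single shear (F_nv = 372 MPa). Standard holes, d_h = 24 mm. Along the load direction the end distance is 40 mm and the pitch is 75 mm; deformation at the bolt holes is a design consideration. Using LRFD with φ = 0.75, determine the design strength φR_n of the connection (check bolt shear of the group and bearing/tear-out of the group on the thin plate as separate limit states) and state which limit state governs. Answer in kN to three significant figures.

Bolt shear: A_b = π·22²/4 = 380.1 mm²; R_n = 372 × 380.1 × 4 × 1 / 1000 = 565.6 kN → 0.75 × 565.6 = 424 kN.
Bearing (1.2 l_c t F_u ≤ 2.4 d t F_u): upper limit = 2.4·22·12·450 / 1000 = 285.1 kN.
  Edge l_c = 40 − 24/2 = 28 → r_n = 181.4 kN; interior l_c = 75 − 24 = 51 → r_n = 285.1 kN.
  R_n,bearing = 1·181.4 + 3·285.1 = 1037 kN → 0.75 × 1037 = 778 kN.
Bolt shear governs: 424 kN.

424 kN (bolt shear governs)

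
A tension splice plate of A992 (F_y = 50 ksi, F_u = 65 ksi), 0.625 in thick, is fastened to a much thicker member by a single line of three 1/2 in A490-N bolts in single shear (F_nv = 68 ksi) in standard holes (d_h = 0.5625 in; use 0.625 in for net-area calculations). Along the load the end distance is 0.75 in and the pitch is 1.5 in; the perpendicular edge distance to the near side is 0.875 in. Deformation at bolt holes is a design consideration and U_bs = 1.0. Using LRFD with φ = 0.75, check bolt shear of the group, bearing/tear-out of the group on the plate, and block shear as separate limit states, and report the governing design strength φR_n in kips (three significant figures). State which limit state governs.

30 kips (bolt shear governs)

Bolt shear: A_b = π·0.5²/4 = 0.1963 in²; R_n = 68 × 0.1963 × 3 × 1 = 40.06 kips → 0.75 × 40.06 = 30 kips.
Bearing: edge l_c = 0.4688, r_n = 22.85 kips; interior l_c = 0.9375, r_n = 45.7 kips; R_n = 22.85 + 2·45.7 = 114.3 kips → 85.7 kips.
Block shear: A_gv = 2.344, A_nv = 1.367, A_nt = 0.3516 in²; R_n = min(0.6F_uA_nv, 0.6F_yA_gv) + U_bs·F_u·A_nt = 76.17 kips → 57.1 kips.
Bolt shear governs: 30 kips.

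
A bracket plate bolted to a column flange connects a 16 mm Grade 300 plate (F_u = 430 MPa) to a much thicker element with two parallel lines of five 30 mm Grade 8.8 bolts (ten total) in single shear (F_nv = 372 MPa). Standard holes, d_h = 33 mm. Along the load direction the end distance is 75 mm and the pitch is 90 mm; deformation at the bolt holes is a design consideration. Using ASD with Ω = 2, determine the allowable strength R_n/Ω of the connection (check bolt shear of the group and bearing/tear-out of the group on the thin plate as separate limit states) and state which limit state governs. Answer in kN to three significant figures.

Bolt shear: A_b = π·30²/4 = 706.9 mm²; R_n = 372 × 706.9 × 10 × 1 / 1000 = 2630 kN → 2630 / 2 = 1310 kN.
Bearing (1.2 l_c t F_u ≤ 2.4 d t F_u): upper limit = 2.4·30·16·430 / 1000 = 495.4 kN.
  Edge l_c = 75 − 33/2 = 58.5 → r_n = 483 kN; interior l_c = 90 − 33 = 57 → r_n = 470.6 kN.
  R_n,bearing = 2·483 + 8·470.6 = 4731 kN → 4731 / 2 = 2370 kN.
Bolt shear governs: 1310 kN.

1310 kN (bolt shear governs)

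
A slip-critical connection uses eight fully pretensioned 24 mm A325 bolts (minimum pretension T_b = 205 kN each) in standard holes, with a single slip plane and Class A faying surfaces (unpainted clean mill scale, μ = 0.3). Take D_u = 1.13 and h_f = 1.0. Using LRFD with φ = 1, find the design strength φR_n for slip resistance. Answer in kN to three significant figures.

R_n = μ · D_u · h_f · T_b · n_s · n_b = 0.3 × 1.13 × 1.0 × 205 × 1 × 8 = 556 kN.
Design strength φR_n = 1 × 556 = 556 kN.

556 kN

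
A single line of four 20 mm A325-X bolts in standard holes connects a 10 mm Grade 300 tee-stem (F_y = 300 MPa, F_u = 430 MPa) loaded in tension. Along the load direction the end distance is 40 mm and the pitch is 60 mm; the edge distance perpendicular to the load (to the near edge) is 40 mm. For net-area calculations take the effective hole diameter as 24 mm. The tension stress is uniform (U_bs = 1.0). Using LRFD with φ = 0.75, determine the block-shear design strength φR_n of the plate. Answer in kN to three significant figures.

353 kN

Shear plane L_v = 40 + 3·60 = 220 mm; A_gv = 220 × 10 = 2200 mm².
A_nv = (220 − 3.5·24) × 10 = 1360 mm².
A_nt = (40 − 0.5·24) × 10 = 280 mm².
0.6 F_u A_nv = 350.9 kN; 0.6 F_y A_gv = 396 kN → shear rupture governs the shear term.
R_n = 350.9 + 1.0 × 430 × 280 / 1000 = 471.3 kN.
Design strength φR_n = 0.75 × 471.3 = 353 kN.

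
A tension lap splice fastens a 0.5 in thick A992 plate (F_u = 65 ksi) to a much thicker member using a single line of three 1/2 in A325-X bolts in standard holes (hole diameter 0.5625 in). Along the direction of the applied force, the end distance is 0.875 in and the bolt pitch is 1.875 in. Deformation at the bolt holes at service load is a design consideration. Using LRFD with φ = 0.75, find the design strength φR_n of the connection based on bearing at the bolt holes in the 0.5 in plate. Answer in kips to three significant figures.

Per bolt r_n = 1.2 l_c t F_u ≤ 2.4 d t F_u; upper limit = 2.4 × 0.5 × 0.5 × 65 = 39 kips.
Edge bolt: l_c = 0.875 − 0.5625/2 = 0.5938 in → 1.2 × 0.5938 × 0.5 × 65 = 23.16 → r_n = 23.16 kips.
Interior bolts: l_c = 1.875 − 0.5625 = 1.312 in → 1.2 × 1.312 × 0.5 × 65 = 51.19 → r_n = 39 kips.
R_n = 1 × 23.16 + 2 × 39 = 101.2 kips.
Design strength φR_n = 0.75 × 101.2 = 75.9 kips.

75.9 kips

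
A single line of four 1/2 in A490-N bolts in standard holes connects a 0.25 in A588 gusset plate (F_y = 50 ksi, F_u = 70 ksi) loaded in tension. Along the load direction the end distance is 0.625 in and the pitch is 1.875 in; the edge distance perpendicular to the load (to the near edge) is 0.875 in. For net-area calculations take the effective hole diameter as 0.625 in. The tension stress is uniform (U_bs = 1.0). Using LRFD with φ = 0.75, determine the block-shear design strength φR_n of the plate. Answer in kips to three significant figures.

Shear plane L_v = 0.625 + 3·1.875 = 6.25 in; A_gv = 6.25 × 0.25 = 1.562 in².
A_nv = (6.25 − 3.5·0.625) × 0.25 = 1.016 in².
A_nt = (0.875 − 0.5·0.625) × 0.25 = 0.1406 in².
0.6 F_u A_nv = 42.66 kips; 0.6 F_y A_gv = 46.88 kips → shear rupture governs the shear term.
R_n = 42.66 + 1.0 × 70 × 0.1406 = 52.5 kips.
Design strength φR_n = 0.75 × 52.5 = 39.4 kips.

39.4 kips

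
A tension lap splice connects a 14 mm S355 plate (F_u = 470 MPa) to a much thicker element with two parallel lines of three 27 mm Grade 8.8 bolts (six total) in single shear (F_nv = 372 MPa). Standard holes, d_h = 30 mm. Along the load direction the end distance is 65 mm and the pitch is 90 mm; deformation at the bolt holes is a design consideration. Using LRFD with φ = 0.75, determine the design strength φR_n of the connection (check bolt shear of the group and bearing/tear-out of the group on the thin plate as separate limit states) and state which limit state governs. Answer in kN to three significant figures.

958 kN (bolt shear governs)

Bolt shear: A_b = π·27²/4 = 572.6 mm²; R_n = 372 × 572.6 × 6 × 1 / 1000 = 1278 kN → 0.75 × 1278 = 958 kN.
Bearing (1.2 l_c t F_u ≤ 2.4 d t F_u): upper limit = 2.4·27·14·470 / 1000 = 426.4 kN.
  Edge l_c = 65 − 30/2 = 50 → r_n = 394.8 kN; interior l_c = 90 − 30 = 60 → r_n = 426.4 kN.
  R_n,bearing = 2·394.8 + 4·426.4 = 2495 kN → 0.75 × 2495 = 1870 kN.
Bolt shear governs: 958 kN.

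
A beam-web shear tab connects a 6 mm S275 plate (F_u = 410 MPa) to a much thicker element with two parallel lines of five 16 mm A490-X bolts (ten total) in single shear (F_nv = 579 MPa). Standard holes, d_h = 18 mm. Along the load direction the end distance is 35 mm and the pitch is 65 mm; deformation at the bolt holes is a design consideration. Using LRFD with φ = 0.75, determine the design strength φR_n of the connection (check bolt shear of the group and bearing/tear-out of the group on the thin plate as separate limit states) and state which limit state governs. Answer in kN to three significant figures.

Bolt shear: A_b = π·16²/4 = 201.1 mm²; R_n = 579 × 201.1 × 10 × 1 / 1000 = 1164 kN → 0.75 × 1164 = 873 kN.
Bearing (1.2 l_c t F_u ≤ 2.4 d t F_u): upper limit = 2.4·16·6·410 / 1000 = 94.46 kN.
  Edge l_c = 35 − 18/2 = 26 → r_n = 76.75 kN; interior l_c = 65 − 18 = 47 → r_n = 94.46 kN.
  R_n,bearing = 2·76.75 + 8·94.46 = 909.2 kN → 0.75 × 909.2 = 682 kN.
Bearing governs: 682 kN.

682 kN (bearing governs)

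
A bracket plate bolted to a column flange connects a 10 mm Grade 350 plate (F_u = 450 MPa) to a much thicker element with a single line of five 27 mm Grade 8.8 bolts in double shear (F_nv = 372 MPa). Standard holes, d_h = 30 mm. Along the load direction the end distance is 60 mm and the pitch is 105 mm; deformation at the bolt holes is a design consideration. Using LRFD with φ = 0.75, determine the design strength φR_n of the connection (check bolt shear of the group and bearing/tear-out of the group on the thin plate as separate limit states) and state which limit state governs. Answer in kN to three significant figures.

Bolt shear: A_b = π·27²/4 = 572.6 mm²; R_n = 372 × 572.6 × 5 × 2 / 1000 = 2130 kN → 0.75 × 2130 = 1600 kN.
Bearing (1.2 l_c t F_u ≤ 2.4 d t F_u): upper limit = 2.4·27·10·450 / 1000 = 291.6 kN.
  Edge l_c = 60 − 30/2 = 45 → r_n = 243 kN; interior l_c = 105 − 30 = 75 → r_n = 291.6 kN.
  R_n,bearing = 1·243 + 4·291.6 = 1409 kN → 0.75 × 1409 = 1060 kN.
Bearing governs: 1060 kN.

1060 kN (bearing governs)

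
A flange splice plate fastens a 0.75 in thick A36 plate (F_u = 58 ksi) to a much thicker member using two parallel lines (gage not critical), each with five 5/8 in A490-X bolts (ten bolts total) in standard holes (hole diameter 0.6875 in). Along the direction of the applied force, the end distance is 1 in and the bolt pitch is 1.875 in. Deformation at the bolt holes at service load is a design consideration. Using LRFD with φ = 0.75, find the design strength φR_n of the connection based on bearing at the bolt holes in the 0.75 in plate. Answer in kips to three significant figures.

423 kips

Per bolt r_n = 1.2 l_c t F_u ≤ 2.4 d t F_u; upper limit = 2.4 × 0.625 × 0.75 × 58 = 65.25 kips.
Edge bolt: l_c = 1 − 0.6875/2 = 0.6562 in → 1.2 × 0.6562 × 0.75 × 58 = 34.26 → r_n = 34.26 kips.
Interior bolts: l_c = 1.875 − 0.6875 = 1.188 in → 1.2 × 1.188 × 0.75 × 58 = 61.99 → r_n = 61.99 kips.
R_n = 2 × 34.26 + 8 × 61.99 = 564.4 kips.
Design strength φR_n = 0.75 × 564.4 = 423 kips.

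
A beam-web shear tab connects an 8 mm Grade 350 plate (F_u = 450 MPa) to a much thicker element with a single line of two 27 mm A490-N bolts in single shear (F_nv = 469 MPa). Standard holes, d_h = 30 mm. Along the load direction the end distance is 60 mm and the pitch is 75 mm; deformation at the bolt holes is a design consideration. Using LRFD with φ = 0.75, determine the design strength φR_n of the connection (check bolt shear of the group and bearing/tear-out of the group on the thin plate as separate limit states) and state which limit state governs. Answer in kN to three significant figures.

Bolt shear: A_b = π·27²/4 = 572.6 mm²; R_n = 469 × 572.6 × 2 × 1 / 1000 = 537.1 kN → 0.75 × 537.1 = 403 kN.
Bearing (1.2 l_c t F_u ≤ 2.4 d t F_u): upper limit = 2.4·27·8·450 / 1000 = 233.3 kN.
  Edge l_c = 60 − 30/2 = 45 → r_n = 194.4 kN; interior l_c = 75 − 30 = 45 → r_n = 194.4 kN.
  R_n,bearing = 1·194.4 + 1·194.4 = 388.8 kN → 0.75 × 388.8 = 292 kN.
Bearing governs: 292 kN.

292 kN (bearing governs)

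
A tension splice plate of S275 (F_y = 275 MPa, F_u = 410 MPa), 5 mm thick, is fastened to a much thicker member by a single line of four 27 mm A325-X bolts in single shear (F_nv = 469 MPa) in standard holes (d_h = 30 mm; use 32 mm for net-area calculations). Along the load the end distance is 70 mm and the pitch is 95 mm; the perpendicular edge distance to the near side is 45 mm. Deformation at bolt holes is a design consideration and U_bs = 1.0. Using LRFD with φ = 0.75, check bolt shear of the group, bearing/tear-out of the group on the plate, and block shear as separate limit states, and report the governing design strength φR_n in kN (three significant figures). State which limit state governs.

Bolt shear: A_b = π·27²/4 = 572.6 mm²; R_n = 469 × 572.6 × 4 × 1 / 1000 = 1074 kN → 0.75 × 1074 = 806 kN.
Bearing: edge l_c = 55, r_n = 132.8 kN; interior l_c = 65, r_n = 132.8 kN; R_n = 132.8 + 3·132.8 = 531.4 kN → 399 kN.
Block shear: A_gv = 1775, A_nv = 1215, A_nt = 145 mm²; R_n = min(0.6F_uA_nv, 0.6F_yA_gv) + U_bs·F_u·A_nt = 352.3 kN → 264 kN.
Block shear governs: 264 kN.

264 kN (block shear governs)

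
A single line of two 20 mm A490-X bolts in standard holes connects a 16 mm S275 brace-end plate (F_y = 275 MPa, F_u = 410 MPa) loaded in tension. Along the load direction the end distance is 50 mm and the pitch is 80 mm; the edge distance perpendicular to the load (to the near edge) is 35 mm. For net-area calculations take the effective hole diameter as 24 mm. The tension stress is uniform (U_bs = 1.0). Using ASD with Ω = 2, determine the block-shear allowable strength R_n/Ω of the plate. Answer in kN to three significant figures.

247 kN

Shear plane L_v = 50 + 1·80 = 130 mm; A_gv = 130 × 16 = 2080 mm².
A_nv = (130 − 1.5·24) × 16 = 1504 mm².
A_nt = (35 − 0.5·24) × 16 = 368 mm².
0.6 F_u A_nv = 370 kN; 0.6 F_y A_gv = 343.2 kN → shear yielding governs the shear term.
R_n = 343.2 + 1.0 × 410 × 368 / 1000 = 494.1 kN.
Allowable strength R_n/Ω = 494.1 / 2 = 247 kN.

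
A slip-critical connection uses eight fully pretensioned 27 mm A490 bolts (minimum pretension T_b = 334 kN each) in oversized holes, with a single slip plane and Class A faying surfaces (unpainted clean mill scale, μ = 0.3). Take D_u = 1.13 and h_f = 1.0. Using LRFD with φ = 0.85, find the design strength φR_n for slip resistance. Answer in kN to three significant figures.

R_n = μ · D_u · h_f · T_b · n_s · n_b = 0.3 × 1.13 × 1.0 × 334 × 1 × 8 = 905.8 kN.
Design strength φR_n = 0.85 × 905.8 = 770 kN.

770 kN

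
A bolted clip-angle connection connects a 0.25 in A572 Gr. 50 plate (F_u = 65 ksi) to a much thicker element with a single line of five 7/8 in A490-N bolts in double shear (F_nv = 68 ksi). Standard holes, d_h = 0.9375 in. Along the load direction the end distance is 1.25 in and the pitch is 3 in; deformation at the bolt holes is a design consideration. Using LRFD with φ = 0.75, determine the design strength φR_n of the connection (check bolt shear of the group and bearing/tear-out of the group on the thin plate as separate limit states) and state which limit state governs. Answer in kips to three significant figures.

Bolt shear: A_b = π·0.875²/4 = 0.6013 in²; R_n = 68 × 0.6013 × 5 × 2 = 408.9 kips → 0.75 × 408.9 = 307 kips.
Bearing (1.2 l_c t F_u ≤ 2.4 d t F_u): upper limit = 2.4·0.875·0.25·65 = 34.12 kips.
  Edge l_c = 1.25 − 0.9375/2 = 0.7812 → r_n = 15.23 kips; interior l_c = 3 − 0.9375 = 2.062 → r_n = 34.12 kips.
  R_n,bearing = 1·15.23 + 4·34.12 = 151.7 kips → 0.75 × 151.7 = 114 kips.
Bearing governs: 114 kips.

114 kips (bearing governs)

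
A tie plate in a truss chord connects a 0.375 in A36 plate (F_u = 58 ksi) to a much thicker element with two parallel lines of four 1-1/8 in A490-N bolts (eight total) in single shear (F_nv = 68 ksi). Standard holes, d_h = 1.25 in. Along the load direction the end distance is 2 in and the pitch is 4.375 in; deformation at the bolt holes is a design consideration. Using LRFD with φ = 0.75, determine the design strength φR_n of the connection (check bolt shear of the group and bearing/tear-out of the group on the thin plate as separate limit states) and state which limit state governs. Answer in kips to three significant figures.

318 kips (bearing governs)

Bolt shear: A_b = π·1.125²/4 = 0.994 in²; R_n = 68 × 0.994 × 8 × 1 = 540.7 kips → 0.75 × 540.7 = 406 kips.
Bearing (1.2 l_c t F_u ≤ 2.4 d t F_u): upper limit = 2.4·1.125·0.375·58 = 58.72 kips.
  Edge l_c = 2 − 1.25/2 = 1.375 → r_n = 35.89 kips; interior l_c = 4.375 − 1.25 = 3.125 → r_n = 58.72 kips.
  R_n,bearing = 2·35.89 + 6·58.72 = 424.1 kips → 0.75 × 424.1 = 318 kips.
Bearing governs: 318 kips.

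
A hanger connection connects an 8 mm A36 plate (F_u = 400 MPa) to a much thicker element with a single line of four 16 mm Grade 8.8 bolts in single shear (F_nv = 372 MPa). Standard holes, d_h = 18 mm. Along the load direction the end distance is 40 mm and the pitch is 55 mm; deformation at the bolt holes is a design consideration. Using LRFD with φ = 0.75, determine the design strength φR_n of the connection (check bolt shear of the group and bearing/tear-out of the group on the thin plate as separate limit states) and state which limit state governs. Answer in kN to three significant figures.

Bolt shear: A_b = π·16²/4 = 201.1 mm²; R_n = 372 × 201.1 × 4 × 1 / 1000 = 299.2 kN → 0.75 × 299.2 = 224 kN.
Bearing (1.2 l_c t F_u ≤ 2.4 d t F_u): upper limit = 2.4·16·8·400 / 1000 = 122.9 kN.
  Edge l_c = 40 − 18/2 = 31 → r_n = 119 kN; interior l_c = 55 − 18 = 37 → r_n = 122.9 kN.
  R_n,bearing = 1·119 + 3·122.9 = 487.7 kN → 0.75 × 487.7 = 366 kN.
Bolt shear governs: 224 kN.

224 kN (bolt shear governs)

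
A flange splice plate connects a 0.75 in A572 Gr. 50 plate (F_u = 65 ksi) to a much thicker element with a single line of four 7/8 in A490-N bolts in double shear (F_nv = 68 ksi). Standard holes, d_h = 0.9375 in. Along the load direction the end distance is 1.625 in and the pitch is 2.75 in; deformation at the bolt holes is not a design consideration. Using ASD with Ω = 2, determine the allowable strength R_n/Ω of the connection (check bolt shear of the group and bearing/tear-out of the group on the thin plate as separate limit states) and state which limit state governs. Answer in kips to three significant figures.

164 kips (bolt shear governs)

Bolt shear: A_b = π·0.875²/4 = 0.6013 in²; R_n = 68 × 0.6013 × 4 × 2 = 327.1 kips → 327.1 / 2 = 164 kips.
Bearing (1.5 l_c t F_u ≤ 3.0 d t F_u): upper limit = 3.0·0.875·0.75·65 = 128 kips.
  Edge l_c = 1.625 − 0.9375/2 = 1.156 → r_n = 84.55 kips; interior l_c = 2.75 − 0.9375 = 1.812 → r_n = 128 kips.
  R_n,bearing = 1·84.55 + 3·128 = 468.5 kips → 468.5 / 2 = 234 kips.
Bolt shear governs: 164 kips.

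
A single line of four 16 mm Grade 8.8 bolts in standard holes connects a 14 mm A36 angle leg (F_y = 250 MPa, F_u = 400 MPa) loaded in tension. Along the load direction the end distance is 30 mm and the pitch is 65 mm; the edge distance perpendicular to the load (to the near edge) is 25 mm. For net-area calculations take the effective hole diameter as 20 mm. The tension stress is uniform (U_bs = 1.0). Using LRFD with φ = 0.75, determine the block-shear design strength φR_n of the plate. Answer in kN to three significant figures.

417 kN

Shear plane L_v = 30 + 3·65 = 225 mm; A_gv = 225 × 14 = 3150 mm².
A_nv = (225 − 3.5·20) × 14 = 2170 mm².
A_nt = (25 − 0.5·20) × 14 = 210 mm².
0.6 F_u A_nv = 520.8 kN; 0.6 F_y A_gv = 472.5 kN → shear yielding governs the shear term.
R_n = 472.5 + 1.0 × 400 × 210 / 1000 = 556.5 kN.
Design strength φR_n = 0.75 × 556.5 = 417 kN.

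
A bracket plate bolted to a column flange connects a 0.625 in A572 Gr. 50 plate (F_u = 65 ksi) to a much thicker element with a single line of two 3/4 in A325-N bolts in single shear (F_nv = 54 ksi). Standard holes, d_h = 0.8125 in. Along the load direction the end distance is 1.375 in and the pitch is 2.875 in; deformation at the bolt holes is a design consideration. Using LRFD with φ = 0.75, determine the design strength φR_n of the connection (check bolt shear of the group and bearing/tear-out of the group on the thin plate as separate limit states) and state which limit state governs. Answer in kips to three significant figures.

35.8 kips (bolt shear governs)

Bolt shear: A_b = π·0.75²/4 = 0.4418 in²; R_n = 54 × 0.4418 × 2 × 1 = 47.71 kips → 0.75 × 47.71 = 35.8 kips.
Bearing (1.2 l_c t F_u ≤ 2.4 d t F_u): upper limit = 2.4·0.75·0.625·65 = 73.12 kips.
  Edge l_c = 1.375 − 0.8125/2 = 0.9688 → r_n = 47.23 kips; interior l_c = 2.875 − 0.8125 = 2.062 → r_n = 73.12 kips.
  R_n,bearing = 1·47.23 + 1·73.12 = 120.4 kips → 0.75 × 120.4 = 90.3 kips.
Bolt shear governs: 35.8 kips.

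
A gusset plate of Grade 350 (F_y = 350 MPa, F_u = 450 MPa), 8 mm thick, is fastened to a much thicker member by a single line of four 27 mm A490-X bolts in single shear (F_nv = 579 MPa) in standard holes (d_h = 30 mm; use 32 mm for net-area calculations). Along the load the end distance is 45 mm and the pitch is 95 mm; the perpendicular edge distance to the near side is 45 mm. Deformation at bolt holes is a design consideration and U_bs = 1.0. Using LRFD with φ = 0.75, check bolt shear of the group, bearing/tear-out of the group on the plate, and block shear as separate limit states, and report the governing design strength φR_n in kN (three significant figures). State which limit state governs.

Bolt shear: A_b = π·27²/4 = 572.6 mm²; R_n = 579 × 572.6 × 4 × 1 / 1000 = 1326 kN → 0.75 × 1326 = 995 kN.
Bearing: edge l_c = 30, r_n = 129.6 kN; interior l_c = 65, r_n = 233.3 kN; R_n = 129.6 + 3·233.3 = 829.4 kN → 622 kN.
Block shear: A_gv = 2640, A_nv = 1744, A_nt = 232 mm²; R_n = min(0.6F_uA_nv, 0.6F_yA_gv) + U_bs·F_u·A_nt = 575.3 kN → 431 kN.
Block shear governs: 431 kN.

431 kN (block shear governs)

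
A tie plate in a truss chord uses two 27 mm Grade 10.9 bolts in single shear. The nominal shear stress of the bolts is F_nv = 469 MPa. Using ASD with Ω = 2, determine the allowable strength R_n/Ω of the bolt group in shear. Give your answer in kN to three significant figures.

A_b = π × 27² / 4 = 572.6 mm².
R_n = F_nv · A_b · n · n_s = 469 × 572.6 × 2 × 1 / 1000 = 537.1 kN.
Allowable strength R_n/Ω = 537.1 / 2 = 269 kN.

269 kN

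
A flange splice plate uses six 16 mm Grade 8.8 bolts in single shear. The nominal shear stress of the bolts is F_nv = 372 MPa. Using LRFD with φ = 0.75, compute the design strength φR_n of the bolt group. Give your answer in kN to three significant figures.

337 kN

A_b = π × 16² / 4 = 201.1 mm².
R_n = F_nv · A_b · n · n_s = 372 × 201.1 × 6 × 1 / 1000 = 448.8 kN.
Design strength φR_n = 0.75 × 448.8 = 337 kN.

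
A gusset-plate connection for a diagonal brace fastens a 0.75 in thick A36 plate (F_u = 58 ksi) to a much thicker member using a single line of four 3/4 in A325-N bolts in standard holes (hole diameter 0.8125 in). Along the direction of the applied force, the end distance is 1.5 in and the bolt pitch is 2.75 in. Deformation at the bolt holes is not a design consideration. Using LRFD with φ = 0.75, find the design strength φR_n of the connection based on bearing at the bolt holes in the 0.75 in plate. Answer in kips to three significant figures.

Per bolt r_n = 1.5 l_c t F_u ≤ 3.0 d t F_u; upper limit = 3.0 × 0.75 × 0.75 × 58 = 97.88 kips.
Edge bolt: l_c = 1.5 − 0.8125/2 = 1.094 in → 1.5 × 1.094 × 0.75 × 58 = 71.37 → r_n = 71.37 kips.
Interior bolts: l_c = 2.75 − 0.8125 = 1.938 in → 1.5 × 1.938 × 0.75 × 58 = 126.4 → r_n = 97.88 kips.
R_n = 1 × 71.37 + 3 × 97.88 = 365 kips.
Design strength φR_n = 0.75 × 365 = 274 kips.

274 kips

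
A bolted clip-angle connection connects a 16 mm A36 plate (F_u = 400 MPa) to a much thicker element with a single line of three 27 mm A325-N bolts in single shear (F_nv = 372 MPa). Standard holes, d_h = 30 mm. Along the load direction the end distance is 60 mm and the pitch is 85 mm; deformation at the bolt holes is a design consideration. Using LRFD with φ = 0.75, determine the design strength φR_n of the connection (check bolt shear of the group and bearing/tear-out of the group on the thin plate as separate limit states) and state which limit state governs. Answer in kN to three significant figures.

479 kN (bolt shear governs)

Bolt shear: A_b = π·27²/4 = 572.6 mm²; R_n = 372 × 572.6 × 3 × 1 / 1000 = 639 kN → 0.75 × 639 = 479 kN.
Bearing (1.2 l_c t F_u ≤ 2.4 d t F_u): upper limit = 2.4·27·16·400 / 1000 = 414.7 kN.
  Edge l_c = 60 − 30/2 = 45 → r_n = 345.6 kN; interior l_c = 85 − 30 = 55 → r_n = 414.7 kN.
  R_n,bearing = 1·345.6 + 2·414.7 = 1175 kN → 0.75 × 1175 = 881 kN.
Bolt shear governs: 479 kN.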